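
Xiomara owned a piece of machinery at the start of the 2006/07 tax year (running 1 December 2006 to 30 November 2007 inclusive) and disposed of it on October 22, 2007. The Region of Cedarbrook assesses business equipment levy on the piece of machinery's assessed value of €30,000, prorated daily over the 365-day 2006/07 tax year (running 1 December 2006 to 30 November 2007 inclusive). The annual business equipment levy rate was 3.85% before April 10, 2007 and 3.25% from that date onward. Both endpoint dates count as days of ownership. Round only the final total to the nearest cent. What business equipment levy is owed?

€934.93

December 1, 2006 – April 9, 2007: 130 days at 3.85% → €30,000 × 3.85% × 130/365 = €411.3699
April 10 – October 22, 2007: 196 days at 3.25% → €30,000 × 3.25% × 196/365 = €523.5616
Total = €934.9315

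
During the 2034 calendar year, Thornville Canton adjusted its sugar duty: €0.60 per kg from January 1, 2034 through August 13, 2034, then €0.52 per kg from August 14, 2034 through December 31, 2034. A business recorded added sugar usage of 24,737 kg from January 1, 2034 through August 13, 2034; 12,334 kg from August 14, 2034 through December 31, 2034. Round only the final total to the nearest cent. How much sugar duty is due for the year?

January 1 – August 13, 2034: 24,737 kg at €0.60/kg → €14,842.20
August 14 – December 31, 2034: 12,334 kg at €0.52/kg → €6,413.68

€21,255.88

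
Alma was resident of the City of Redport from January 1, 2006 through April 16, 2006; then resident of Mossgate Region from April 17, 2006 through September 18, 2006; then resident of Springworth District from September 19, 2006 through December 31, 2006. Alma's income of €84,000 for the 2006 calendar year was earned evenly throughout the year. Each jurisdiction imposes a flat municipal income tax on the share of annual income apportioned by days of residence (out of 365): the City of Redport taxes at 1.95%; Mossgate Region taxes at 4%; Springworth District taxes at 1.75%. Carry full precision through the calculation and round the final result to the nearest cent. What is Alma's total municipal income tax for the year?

€2,321.39

The City of Redport, January 1 – April 16, 2006: 106 days → €84,000 × 1.95% × 106/365 = €475.6932
Mossgate Region, April 17 – September 18, 2006: 155 days → €84,000 × 4% × 155/365 = €1,426.8493
Springworth District, September 19 – December 31, 2006: 104 days → €84,000 × 1.75% × 104/365 = €418.8493
Total = €2,321.3918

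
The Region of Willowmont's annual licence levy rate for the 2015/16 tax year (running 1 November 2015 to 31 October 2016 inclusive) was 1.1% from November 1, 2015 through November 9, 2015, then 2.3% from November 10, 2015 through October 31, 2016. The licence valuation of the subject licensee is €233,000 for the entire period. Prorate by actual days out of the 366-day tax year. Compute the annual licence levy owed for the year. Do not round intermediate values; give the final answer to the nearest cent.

€5,290.25

November 1 – November 9, 2015: 9 days at 1.1% → €233,000 × 1.1% × 9/366 = €63.0246
November 10, 2015 – October 31, 2016: 357 days at 2.3% → €233,000 × 2.3% × 357/366 = €5,227.2213
Total = €5,290.2459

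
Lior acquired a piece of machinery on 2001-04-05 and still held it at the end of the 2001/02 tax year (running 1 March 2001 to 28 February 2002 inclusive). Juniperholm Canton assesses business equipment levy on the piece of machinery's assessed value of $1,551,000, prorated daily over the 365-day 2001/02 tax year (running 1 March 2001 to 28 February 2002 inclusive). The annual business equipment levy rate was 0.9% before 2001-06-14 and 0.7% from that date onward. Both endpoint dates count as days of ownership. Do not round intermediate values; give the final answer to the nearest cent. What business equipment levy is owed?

2001-04-05 to 2001-06-13: 70 days at 0.9% → $1,551,000 × 0.9% × 70/365 = $2,677.0685
2001-06-14 to 2002-02-28: 260 days at 0.7% → $1,551,000 × 0.7% × 260/365 = $7,733.7534
Total = $10,410.8219

$10,410.82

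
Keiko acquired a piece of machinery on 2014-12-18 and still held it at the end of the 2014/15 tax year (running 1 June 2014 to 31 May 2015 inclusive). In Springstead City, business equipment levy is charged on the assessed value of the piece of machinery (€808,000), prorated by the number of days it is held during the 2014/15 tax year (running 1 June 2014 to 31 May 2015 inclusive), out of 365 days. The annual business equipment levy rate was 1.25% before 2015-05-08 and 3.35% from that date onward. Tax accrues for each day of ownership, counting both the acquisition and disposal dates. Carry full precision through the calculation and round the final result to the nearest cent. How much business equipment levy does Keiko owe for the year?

€5,681.46

2014-12-18 to 2015-05-07: 141 days at 1.25% → €808,000 × 1.25% × 141/365 = €3,901.6438
2015-05-08 to 2015-05-31: 24 days at 3.35% → €808,000 × 3.35% × 24/365 = €1,779.8137
Total = €5,681.4575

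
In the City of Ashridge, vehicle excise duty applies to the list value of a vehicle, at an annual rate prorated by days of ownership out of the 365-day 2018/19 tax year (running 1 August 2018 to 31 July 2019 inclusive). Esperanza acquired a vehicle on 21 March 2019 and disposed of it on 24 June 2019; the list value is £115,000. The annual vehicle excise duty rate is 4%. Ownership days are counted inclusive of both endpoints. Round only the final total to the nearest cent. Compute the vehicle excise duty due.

Days held (21 March – 24 June 2019): 96 out of 365
Tax = £115,000 × 4% × 96/365 = £1,209.8630

£1,209.86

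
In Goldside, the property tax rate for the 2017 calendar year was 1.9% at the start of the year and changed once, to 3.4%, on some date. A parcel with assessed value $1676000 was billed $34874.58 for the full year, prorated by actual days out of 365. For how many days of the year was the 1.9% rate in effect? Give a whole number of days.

Let d = days at the first rate; then 365 − d days at the second rate.
$1676000 × [1.9%·d + 3.4%·(365−d)] / 365 = $34874.58
Solving gives d = 321, so the new rate took effect on 18 November 2017.

321 days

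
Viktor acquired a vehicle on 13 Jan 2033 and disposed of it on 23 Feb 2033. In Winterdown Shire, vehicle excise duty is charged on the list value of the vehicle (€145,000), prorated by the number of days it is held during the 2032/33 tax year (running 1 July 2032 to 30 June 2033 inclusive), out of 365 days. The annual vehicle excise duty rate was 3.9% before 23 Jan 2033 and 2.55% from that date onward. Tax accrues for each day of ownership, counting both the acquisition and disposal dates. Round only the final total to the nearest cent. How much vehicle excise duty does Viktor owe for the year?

13 Jan – 22 Jan 2033: 10 days at 3.9% → €145,000 × 3.9% × 10/365 = €154.9315
23 Jan – 23 Feb 2033: 32 days at 2.55% → €145,000 × 2.55% × 32/365 = €324.1644
Total = €479.0959

€479.10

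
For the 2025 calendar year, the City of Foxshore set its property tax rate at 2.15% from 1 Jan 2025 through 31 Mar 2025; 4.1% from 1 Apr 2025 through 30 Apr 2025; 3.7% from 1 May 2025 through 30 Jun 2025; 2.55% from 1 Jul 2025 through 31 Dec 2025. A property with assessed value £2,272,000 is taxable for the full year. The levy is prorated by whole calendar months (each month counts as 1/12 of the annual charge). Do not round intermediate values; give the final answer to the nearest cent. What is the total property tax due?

£62,953.33

1 Jan – 31 Mar 2025: 3 months at 2.15% → £2,272,000 × 2.15% × 3/12 = £12,212.0000
1 Apr – 30 Apr 2025: 1 month at 4.1% → £2,272,000 × 4.1% × 1/12 = £7,762.6667
1 May – 30 Jun 2025: 2 months at 3.7% → £2,272,000 × 3.7% × 2/12 = £14,010.6667
1 Jul – 31 Dec 2025: 6 months at 2.55% → £2,272,000 × 2.55% × 6/12 = £28,968.0000
Total = £62,953.3333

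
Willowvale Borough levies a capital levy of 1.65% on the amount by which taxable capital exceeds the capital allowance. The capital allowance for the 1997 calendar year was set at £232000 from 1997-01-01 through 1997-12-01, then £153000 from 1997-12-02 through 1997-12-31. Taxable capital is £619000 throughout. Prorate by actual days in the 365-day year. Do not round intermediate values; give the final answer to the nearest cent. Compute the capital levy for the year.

1997-01-01 to 1997-12-01: 335 days, exemption £232000 → (£619000 − £232000) × 1.65% × 335/365 = £5860.6644
1997-12-02 to 1997-12-31: 30 days, exemption £153000 → (£619000 − £153000) × 1.65% × 30/365 = £631.9726
Total = £6492.6370

£6492.64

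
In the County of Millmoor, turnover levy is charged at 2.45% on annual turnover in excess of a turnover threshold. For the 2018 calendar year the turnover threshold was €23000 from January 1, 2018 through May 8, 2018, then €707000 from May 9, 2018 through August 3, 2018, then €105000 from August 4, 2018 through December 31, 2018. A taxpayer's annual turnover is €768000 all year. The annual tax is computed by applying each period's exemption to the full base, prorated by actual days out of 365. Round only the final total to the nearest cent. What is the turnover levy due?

January 1 – May 8, 2018: 128 days, exemption €23000 → (€768000 − €23000) × 2.45% × 128/365 = €6400.8767
May 9 – August 3, 2018: 87 days, exemption €707000 → (€768000 − €707000) × 2.45% × 87/365 = €356.2233
August 4 – December 31, 2018: 150 days, exemption €105000 → (€768000 − €105000) × 2.45% × 150/365 = €6675.4110
Total = €13432.5110

€13432.51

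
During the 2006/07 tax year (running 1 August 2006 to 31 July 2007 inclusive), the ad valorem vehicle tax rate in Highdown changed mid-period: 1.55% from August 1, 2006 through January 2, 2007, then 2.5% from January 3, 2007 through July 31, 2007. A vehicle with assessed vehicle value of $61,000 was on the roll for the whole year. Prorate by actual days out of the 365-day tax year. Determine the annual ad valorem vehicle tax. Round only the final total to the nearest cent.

$1,278.91

August 1, 2006 – January 2, 2007: 155 days at 1.55% → $61,000 × 1.55% × 155/365 = $401.5137
January 3 – July 31, 2007: 210 days at 2.5% → $61,000 × 2.5% × 210/365 = $877.3973
Total = $1,278.9110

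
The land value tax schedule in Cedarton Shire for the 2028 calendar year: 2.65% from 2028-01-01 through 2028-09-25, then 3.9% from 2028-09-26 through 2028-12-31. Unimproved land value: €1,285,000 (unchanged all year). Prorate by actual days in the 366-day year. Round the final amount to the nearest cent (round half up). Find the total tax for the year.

2028-01-01 to 2028-09-25: 269 days at 2.65% → €1,285,000 × 2.65% × 269/366 = €25,027.6571
2028-09-26 to 2028-12-31: 97 days at 3.9% → €1,285,000 × 3.9% × 97/366 = €13,281.8443
Total = €38,309.5014

€38,309.50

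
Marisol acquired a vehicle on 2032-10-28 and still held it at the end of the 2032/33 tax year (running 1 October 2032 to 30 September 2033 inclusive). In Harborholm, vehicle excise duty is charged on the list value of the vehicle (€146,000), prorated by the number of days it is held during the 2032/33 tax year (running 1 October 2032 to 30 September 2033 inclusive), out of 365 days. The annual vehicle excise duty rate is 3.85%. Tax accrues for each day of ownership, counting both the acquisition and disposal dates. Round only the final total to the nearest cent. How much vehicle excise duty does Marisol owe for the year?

Days held (2032-10-28 to 2033-09-30): 338 out of 365
Tax = €146,000 × 3.85% × 338/365 = €5,205.2000

€5,205.20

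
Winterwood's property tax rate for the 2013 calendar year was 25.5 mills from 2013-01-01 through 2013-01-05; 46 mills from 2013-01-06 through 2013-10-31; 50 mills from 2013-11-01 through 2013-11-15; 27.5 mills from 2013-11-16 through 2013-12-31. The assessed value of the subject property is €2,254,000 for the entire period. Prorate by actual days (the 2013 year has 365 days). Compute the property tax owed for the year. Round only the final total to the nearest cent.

€98,166.33

2013-01-01 to 2013-01-05: 5 days at 25.5 mills → €2,254,000 × 2.55% × 5/365 = €787.3562
2013-01-06 to 2013-10-31: 299 days at 46 mills → €2,254,000 × 4.6% × 299/365 = €84,935.6603
2013-11-01 to 2013-11-15: 15 days at 50 mills → €2,254,000 × 5% × 15/365 = €4,631.5068
2013-11-16 to 2013-12-31: 46 days at 27.5 mills → €2,254,000 × 2.75% × 46/365 = €7,811.8082
Total = €98,166.3315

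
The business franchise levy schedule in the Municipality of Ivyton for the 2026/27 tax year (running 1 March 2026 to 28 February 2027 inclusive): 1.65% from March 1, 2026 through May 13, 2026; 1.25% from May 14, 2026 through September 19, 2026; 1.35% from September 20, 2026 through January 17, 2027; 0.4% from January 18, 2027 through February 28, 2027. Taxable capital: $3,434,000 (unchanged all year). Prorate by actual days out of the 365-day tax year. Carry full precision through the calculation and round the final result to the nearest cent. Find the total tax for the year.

March 1 – May 13, 2026: 74 days at 1.65% → $3,434,000 × 1.65% × 74/365 = $11,487.4356
May 14 – September 19, 2026: 129 days at 1.25% → $3,434,000 × 1.25% × 129/365 = $15,170.7534
September 20, 2026 – January 17, 2027: 120 days at 1.35% → $3,434,000 × 1.35% × 120/365 = $15,241.3151
January 18 – February 28, 2027: 42 days at 0.4% → $3,434,000 × 0.4% × 42/365 = $1,580.5808
Total = $43,480.0849

$43,480.08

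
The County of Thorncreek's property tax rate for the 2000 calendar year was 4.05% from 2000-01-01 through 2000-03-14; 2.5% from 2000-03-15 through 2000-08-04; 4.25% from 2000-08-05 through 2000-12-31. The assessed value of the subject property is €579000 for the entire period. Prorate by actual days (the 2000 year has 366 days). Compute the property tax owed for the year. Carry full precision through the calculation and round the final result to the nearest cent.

2000-01-01 to 2000-03-14: 74 days at 4.05% → €579000 × 4.05% × 74/366 = €4741.1557
2000-03-15 to 2000-08-04: 143 days at 2.5% → €579000 × 2.5% × 143/366 = €5655.5328
2000-08-05 to 2000-12-31: 149 days at 4.25% → €579000 × 4.25% × 149/366 = €10017.8074
Total = €20414.4959

€20414.50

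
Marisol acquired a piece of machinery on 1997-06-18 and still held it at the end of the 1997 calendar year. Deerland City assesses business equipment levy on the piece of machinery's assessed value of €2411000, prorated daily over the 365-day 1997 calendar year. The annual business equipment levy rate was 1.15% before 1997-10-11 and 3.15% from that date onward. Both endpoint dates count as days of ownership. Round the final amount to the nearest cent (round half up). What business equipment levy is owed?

€25797.70

1997-06-18 to 1997-10-10: 115 days at 1.15% → €2411000 × 1.15% × 115/365 = €8735.7466
1997-10-11 to 1997-12-31: 82 days at 3.15% → €2411000 × 3.15% × 82/365 = €17061.9534
Total = €25797.7000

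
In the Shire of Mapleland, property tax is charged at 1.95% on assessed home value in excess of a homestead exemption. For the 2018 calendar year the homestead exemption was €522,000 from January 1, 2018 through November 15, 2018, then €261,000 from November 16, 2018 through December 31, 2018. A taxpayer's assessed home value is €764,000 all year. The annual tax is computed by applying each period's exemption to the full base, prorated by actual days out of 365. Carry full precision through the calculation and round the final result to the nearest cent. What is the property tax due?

January 1 – November 15, 2018: 319 days, exemption €522,000 → (€764,000 − €522,000) × 1.95% × 319/365 = €4,124.2767
November 16 – December 31, 2018: 46 days, exemption €261,000 → (€764,000 − €261,000) × 1.95% × 46/365 = €1,236.1397
Total = €5,360.4164

€5,360.42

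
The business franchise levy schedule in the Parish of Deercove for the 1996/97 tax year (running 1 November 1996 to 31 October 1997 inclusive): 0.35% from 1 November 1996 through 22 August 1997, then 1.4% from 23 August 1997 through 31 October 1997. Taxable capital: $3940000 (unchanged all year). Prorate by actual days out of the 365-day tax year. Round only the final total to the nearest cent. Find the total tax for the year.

1 November 1996 – 22 August 1997: 295 days at 0.35% → $3940000 × 0.35% × 295/365 = $11145.3425
23 August – 31 October 1997: 70 days at 1.4% → $3940000 × 1.4% × 70/365 = $10578.6301
Total = $21723.9726

$21723.97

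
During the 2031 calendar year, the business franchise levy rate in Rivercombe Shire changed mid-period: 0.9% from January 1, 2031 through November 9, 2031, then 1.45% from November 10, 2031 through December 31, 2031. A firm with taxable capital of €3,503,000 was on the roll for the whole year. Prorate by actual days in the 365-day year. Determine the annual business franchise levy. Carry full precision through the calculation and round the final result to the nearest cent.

€34,271.82

January 1 – November 9, 2031: 313 days at 0.9% → €3,503,000 × 0.9% × 313/365 = €27,035.4822
November 10 – December 31, 2031: 52 days at 1.45% → €3,503,000 × 1.45% × 52/365 = €7,236.3342
Total = €34,271.8164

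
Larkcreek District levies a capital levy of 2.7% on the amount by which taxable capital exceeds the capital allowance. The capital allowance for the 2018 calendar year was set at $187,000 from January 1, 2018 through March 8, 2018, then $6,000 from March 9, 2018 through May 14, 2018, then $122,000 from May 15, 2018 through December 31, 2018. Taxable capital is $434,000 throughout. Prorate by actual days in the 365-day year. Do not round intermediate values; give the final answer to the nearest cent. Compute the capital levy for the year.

$8,676.76

January 1 – March 8, 2018: 67 days, exemption $187,000 → ($434,000 − $187,000) × 2.7% × 67/365 = $1,224.1726
March 9 – May 14, 2018: 67 days, exemption $6,000 → ($434,000 − $6,000) × 2.7% × 67/365 = $2,121.2384
May 15 – December 31, 2018: 231 days, exemption $122,000 → ($434,000 − $122,000) × 2.7% × 231/365 = $5,331.3534
Total = $8,676.7644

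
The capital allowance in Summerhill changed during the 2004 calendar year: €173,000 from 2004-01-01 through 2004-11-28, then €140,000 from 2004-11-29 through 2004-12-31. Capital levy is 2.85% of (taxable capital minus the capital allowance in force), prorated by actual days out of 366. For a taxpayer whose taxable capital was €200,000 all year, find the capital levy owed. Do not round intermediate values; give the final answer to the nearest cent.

€854.30

2004-01-01 to 2004-11-28: 333 days, exemption €173,000 → (€200,000 − €173,000) × 2.85% × 333/366 = €700.1189
2004-11-29 to 2004-12-31: 33 days, exemption €140,000 → (€200,000 − €140,000) × 2.85% × 33/366 = €154.1803
Total = €854.2992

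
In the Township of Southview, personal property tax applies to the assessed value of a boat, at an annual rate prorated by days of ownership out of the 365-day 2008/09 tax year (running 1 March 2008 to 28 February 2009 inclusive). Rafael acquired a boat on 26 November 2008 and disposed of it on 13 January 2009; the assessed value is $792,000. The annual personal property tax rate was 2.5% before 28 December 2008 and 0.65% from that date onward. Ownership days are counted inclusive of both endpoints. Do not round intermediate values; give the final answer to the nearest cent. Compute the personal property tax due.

26 November – 27 December 2008: 32 days at 2.5% → $792,000 × 2.5% × 32/365 = $1,735.8904
28 December 2008 – 13 January 2009: 17 days at 0.65% → $792,000 × 0.65% × 17/365 = $239.7699
Total = $1,975.6603

$1,975.66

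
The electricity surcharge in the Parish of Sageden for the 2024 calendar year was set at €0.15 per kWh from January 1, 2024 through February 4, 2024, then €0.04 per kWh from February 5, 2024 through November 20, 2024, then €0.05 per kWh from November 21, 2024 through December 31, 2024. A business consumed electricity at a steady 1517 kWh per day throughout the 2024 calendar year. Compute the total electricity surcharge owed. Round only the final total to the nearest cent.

January 1 – February 4, 2024: 35 days × 1517 kWh/day = 53,095 kWh at €0.15/kWh → €7,964.25
February 5 – November 20, 2024: 290 days × 1517 kWh/day = 439,930 kWh at €0.04/kWh → €17,597.20
November 21 – December 31, 2024: 41 days × 1517 kWh/day = 62,197 kWh at €0.05/kWh → €3,109.85

€28,671.30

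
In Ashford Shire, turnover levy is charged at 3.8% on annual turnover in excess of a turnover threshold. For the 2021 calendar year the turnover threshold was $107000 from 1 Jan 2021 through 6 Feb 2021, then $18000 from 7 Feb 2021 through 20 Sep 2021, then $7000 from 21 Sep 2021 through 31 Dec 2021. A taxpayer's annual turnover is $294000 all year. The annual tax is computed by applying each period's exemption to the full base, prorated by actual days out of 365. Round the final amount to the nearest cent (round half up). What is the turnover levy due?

$10261.98

1 Jan – 6 Feb 2021: 37 days, exemption $107000 → ($294000 − $107000) × 3.8% × 37/365 = $720.3342
7 Feb – 20 Sep 2021: 226 days, exemption $18000 → ($294000 − $18000) × 3.8% × 226/365 = $6493.9397
21 Sep – 31 Dec 2021: 102 days, exemption $7000 → ($294000 − $7000) × 3.8% × 102/365 = $3047.7041
Total = $10261.9781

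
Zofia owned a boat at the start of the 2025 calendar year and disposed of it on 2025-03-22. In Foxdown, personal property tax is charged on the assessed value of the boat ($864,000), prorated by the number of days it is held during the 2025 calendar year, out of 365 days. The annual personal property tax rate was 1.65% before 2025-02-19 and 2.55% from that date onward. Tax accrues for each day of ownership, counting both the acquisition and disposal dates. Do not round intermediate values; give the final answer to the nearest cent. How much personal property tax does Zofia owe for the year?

$3,845.39

2025-01-01 to 2025-02-18: 49 days at 1.65% → $864,000 × 1.65% × 49/365 = $1,913.8192
2025-02-19 to 2025-03-22: 32 days at 2.55% → $864,000 × 2.55% × 32/365 = $1,931.5726
Total = $3,845.3918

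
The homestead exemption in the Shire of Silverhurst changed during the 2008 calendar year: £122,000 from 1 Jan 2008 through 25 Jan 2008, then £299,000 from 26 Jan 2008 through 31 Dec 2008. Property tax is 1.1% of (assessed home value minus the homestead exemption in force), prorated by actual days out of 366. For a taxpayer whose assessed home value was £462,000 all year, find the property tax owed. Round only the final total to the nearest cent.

£1,925.99

1 Jan – 25 Jan 2008: 25 days, exemption £122,000 → (£462,000 − £122,000) × 1.1% × 25/366 = £255.4645
26 Jan – 31 Dec 2008: 341 days, exemption £299,000 → (£462,000 − £299,000) × 1.1% × 341/366 = £1,670.5273
Total = £1,925.9918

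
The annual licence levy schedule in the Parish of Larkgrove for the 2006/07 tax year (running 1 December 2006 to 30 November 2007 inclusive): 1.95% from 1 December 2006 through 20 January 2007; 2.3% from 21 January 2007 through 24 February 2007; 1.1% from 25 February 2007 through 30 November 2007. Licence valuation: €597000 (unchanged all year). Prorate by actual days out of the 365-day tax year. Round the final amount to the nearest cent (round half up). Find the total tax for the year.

€7963.00

1 December 2006 – 20 January 2007: 51 days at 1.95% → €597000 × 1.95% × 51/365 = €1626.6205
21 January – 24 February 2007: 35 days at 2.3% → €597000 × 2.3% × 35/365 = €1316.6712
25 February – 30 November 2007: 279 days at 1.1% → €597000 × 1.1% × 279/365 = €5019.7068
Total = €7962.9986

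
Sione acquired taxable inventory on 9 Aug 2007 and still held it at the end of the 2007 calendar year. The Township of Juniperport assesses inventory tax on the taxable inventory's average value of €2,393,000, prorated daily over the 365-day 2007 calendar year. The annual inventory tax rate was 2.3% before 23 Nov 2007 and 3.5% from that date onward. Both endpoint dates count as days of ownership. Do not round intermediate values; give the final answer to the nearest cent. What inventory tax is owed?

€24,933.09

9 Aug – 22 Nov 2007: 106 days at 2.3% → €2,393,000 × 2.3% × 106/365 = €15,983.9288
23 Nov – 31 Dec 2007: 39 days at 3.5% → €2,393,000 × 3.5% × 39/365 = €8,949.1644
Total = €24,933.0932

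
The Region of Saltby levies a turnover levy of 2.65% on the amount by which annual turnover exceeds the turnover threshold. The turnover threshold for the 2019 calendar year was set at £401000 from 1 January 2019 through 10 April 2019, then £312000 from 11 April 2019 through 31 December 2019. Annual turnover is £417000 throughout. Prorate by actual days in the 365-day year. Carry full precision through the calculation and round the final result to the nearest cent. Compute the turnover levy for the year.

1 January – 10 April 2019: 100 days, exemption £401000 → (£417000 − £401000) × 2.65% × 100/365 = £116.1644
11 April – 31 December 2019: 265 days, exemption £312000 → (£417000 − £312000) × 2.65% × 265/365 = £2020.1712
Total = £2136.3356

£2136.34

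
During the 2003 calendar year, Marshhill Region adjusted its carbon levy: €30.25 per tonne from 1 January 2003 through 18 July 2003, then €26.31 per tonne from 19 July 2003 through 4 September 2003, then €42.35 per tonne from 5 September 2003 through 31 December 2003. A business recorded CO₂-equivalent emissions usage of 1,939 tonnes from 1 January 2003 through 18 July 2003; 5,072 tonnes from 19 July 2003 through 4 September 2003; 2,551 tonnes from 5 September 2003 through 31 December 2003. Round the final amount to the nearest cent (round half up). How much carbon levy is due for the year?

€300133.92

1 January – 18 July 2003: 1,939 tonnes at €30.25/tonne → €58654.75
19 July – 4 September 2003: 5,072 tonnes at €26.31/tonne → €133444.32
5 September – 31 December 2003: 2,551 tonnes at €42.35/tonne → €108034.85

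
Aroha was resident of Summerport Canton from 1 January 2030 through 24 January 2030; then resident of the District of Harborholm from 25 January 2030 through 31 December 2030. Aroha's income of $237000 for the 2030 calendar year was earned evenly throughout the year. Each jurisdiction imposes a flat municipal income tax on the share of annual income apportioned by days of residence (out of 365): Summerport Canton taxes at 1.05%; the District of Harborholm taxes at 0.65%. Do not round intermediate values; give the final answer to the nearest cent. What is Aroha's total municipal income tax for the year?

$1602.83

Summerport Canton, 1 January – 24 January 2030: 24 days → $237000 × 1.05% × 24/365 = $163.6274
The District of Harborholm, 25 January – 31 December 2030: 341 days → $237000 × 0.65% × 341/365 = $1439.2068
Total = $1602.8342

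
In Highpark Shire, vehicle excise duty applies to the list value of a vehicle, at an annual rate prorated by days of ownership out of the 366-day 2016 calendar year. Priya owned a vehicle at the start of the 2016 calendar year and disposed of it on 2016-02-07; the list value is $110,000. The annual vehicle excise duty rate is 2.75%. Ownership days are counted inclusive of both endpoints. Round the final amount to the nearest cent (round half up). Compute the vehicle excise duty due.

Days held (2016-01-01 to 2016-02-07): 38 out of 366
Tax = $110,000 × 2.75% × 38/366 = $314.0710

$314.07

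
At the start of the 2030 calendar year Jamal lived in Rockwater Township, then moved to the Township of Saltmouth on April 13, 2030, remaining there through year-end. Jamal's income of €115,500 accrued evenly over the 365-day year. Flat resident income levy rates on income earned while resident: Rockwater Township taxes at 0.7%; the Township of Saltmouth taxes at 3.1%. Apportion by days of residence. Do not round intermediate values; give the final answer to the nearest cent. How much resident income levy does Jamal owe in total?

Rockwater Township, January 1 – April 12, 2030: 102 days → €115,500 × 0.7% × 102/365 = €225.9370
The Township of Saltmouth, April 13 – December 31, 2030: 263 days → €115,500 × 3.1% × 263/365 = €2,579.9219
Total = €2,805.8589

€2,805.86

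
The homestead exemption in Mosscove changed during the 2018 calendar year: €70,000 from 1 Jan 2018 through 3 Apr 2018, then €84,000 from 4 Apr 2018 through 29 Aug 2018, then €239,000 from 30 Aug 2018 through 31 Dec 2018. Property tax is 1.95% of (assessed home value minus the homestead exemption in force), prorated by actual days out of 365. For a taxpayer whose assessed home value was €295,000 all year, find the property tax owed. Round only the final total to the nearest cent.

€3,157.24

1 Jan – 3 Apr 2018: 93 days, exemption €70,000 → (€295,000 − €70,000) × 1.95% × 93/365 = €1,117.9110
4 Apr – 29 Aug 2018: 148 days, exemption €84,000 → (€295,000 − €84,000) × 1.95% × 148/365 = €1,668.3452
30 Aug – 31 Dec 2018: 124 days, exemption €239,000 → (€295,000 − €239,000) × 1.95% × 124/365 = €370.9808
Total = €3,157.2370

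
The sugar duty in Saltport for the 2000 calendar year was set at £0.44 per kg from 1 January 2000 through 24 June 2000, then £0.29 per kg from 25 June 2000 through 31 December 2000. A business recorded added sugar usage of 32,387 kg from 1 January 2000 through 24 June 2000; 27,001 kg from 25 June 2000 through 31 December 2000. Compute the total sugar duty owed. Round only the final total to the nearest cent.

£22,080.57

1 January – 24 June 2000: 32,387 kg at £0.44/kg → £14,250.28
25 June – 31 December 2000: 27,001 kg at £0.29/kg → £7,830.29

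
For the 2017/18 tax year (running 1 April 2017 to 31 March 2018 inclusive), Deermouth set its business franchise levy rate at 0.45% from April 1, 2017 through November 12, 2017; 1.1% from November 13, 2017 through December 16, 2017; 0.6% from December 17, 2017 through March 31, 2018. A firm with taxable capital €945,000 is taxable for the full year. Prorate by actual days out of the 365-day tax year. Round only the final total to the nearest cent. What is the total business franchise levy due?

April 1 – November 12, 2017: 226 days at 0.45% → €945,000 × 0.45% × 226/365 = €2,633.0548
November 13 – December 16, 2017: 34 days at 1.1% → €945,000 × 1.1% × 34/365 = €968.3014
December 17, 2017 – March 31, 2018: 105 days at 0.6% → €945,000 × 0.6% × 105/365 = €1,631.0959
Total = €5,232.4521

€5,232.45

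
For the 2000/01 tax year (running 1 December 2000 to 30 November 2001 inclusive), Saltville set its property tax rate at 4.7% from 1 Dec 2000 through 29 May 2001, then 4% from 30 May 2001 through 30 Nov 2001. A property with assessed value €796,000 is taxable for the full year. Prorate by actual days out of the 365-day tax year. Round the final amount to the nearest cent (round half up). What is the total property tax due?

€34,587.84

1 Dec 2000 – 29 May 2001: 180 days at 4.7% → €796,000 × 4.7% × 180/365 = €18,449.7534
30 May – 30 Nov 2001: 185 days at 4% → €796,000 × 4% × 185/365 = €16,138.0822
Total = €34,587.8356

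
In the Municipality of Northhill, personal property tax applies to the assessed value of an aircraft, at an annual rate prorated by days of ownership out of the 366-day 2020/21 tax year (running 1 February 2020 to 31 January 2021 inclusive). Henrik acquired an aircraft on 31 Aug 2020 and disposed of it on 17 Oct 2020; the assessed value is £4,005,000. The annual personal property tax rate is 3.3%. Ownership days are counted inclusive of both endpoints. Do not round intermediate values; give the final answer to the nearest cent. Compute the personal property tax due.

Days held (31 Aug – 17 Oct 2020): 48 out of 366
Tax = £4,005,000 × 3.3% × 48/366 = £17,333.1148

£17,333.11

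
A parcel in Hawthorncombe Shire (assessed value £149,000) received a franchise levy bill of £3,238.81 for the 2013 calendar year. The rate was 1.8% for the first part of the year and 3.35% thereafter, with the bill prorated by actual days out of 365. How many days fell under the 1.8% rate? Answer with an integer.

277 days

Let d = days at the first rate; then 365 − d days at the second rate.
£149,000 × [1.8%·d + 3.35%·(365−d)] / 365 = £3,238.81
Solving gives d = 277, so the new rate took effect on 5 Oct 2013.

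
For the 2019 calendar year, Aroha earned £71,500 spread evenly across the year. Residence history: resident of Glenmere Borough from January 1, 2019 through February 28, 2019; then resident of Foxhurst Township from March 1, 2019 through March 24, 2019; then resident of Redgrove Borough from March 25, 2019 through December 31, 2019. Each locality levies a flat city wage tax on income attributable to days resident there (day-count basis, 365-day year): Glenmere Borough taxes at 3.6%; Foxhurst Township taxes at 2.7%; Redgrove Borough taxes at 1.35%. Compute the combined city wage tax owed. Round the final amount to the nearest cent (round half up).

Glenmere Borough, January 1 – February 28, 2019: 59 days → £71,500 × 3.6% × 59/365 = £416.0712
Foxhurst Township, March 1 – March 24, 2019: 24 days → £71,500 × 2.7% × 24/365 = £126.9370
Redgrove Borough, March 25 – December 31, 2019: 282 days → £71,500 × 1.35% × 282/365 = £745.7548
Total = £1,288.7630

£1,288.76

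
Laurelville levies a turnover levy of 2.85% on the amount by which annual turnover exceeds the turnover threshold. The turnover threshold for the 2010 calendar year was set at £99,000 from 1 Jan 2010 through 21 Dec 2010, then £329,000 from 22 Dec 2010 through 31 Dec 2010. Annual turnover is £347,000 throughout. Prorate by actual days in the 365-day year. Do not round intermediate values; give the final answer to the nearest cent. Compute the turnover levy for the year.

1 Jan – 21 Dec 2010: 355 days, exemption £99,000 → (£347,000 − £99,000) × 2.85% × 355/365 = £6,874.3562
22 Dec – 31 Dec 2010: 10 days, exemption £329,000 → (£347,000 − £329,000) × 2.85% × 10/365 = £14.0548
Total = £6,888.4110

£6,888.41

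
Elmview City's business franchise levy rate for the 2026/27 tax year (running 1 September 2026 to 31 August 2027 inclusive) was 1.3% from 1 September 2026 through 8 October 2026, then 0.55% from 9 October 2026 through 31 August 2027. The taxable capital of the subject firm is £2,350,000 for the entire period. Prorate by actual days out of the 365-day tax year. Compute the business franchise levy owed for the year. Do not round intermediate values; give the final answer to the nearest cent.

£14,759.93

1 September – 8 October 2026: 38 days at 1.3% → £2,350,000 × 1.3% × 38/365 = £3,180.5479
9 October 2026 – 31 August 2027: 327 days at 0.55% → £2,350,000 × 0.55% × 327/365 = £11,579.3836
Total = £14,759.9315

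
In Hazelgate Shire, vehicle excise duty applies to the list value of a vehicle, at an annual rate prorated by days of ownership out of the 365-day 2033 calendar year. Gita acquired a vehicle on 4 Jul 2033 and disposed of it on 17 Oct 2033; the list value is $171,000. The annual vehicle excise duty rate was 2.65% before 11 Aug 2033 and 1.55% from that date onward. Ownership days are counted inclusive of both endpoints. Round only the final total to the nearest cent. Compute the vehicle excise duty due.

4 Jul – 10 Aug 2033: 38 days at 2.65% → $171,000 × 2.65% × 38/365 = $471.7726
11 Aug – 17 Oct 2033: 68 days at 1.55% → $171,000 × 1.55% × 68/365 = $493.7918
Total = $965.5644

$965.56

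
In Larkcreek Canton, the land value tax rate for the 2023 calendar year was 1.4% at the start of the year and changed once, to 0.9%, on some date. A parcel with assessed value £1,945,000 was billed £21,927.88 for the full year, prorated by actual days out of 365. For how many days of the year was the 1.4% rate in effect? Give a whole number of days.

166 days

Let d = days at the first rate; then 365 − d days at the second rate.
£1,945,000 × [1.4%·d + 0.9%·(365−d)] / 365 = £21,927.88
Solving gives d = 166, so the new rate took effect on June 16, 2023.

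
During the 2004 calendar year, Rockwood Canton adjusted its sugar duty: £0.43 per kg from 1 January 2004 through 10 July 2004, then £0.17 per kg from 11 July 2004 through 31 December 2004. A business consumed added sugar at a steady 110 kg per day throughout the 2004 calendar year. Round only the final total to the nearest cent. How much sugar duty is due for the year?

1 January – 10 July 2004: 192 days × 110 kg/day = 21,120 kg at £0.43/kg → £9,081.60
11 July – 31 December 2004: 174 days × 110 kg/day = 19,140 kg at £0.17/kg → £3,253.80

£12,335.40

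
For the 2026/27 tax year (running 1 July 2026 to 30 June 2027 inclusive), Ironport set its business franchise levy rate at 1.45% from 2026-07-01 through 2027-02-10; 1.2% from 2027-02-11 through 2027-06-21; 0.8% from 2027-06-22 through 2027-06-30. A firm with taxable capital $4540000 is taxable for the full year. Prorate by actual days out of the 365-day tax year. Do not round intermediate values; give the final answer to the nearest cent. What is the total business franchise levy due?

2026-07-01 to 2027-02-10: 225 days at 1.45% → $4540000 × 1.45% × 225/365 = $40580.1370
2027-02-11 to 2027-06-21: 131 days at 1.2% → $4540000 × 1.2% × 131/365 = $19553.0959
2027-06-22 to 2027-06-30: 9 days at 0.8% → $4540000 × 0.8% × 9/365 = $895.5616
Total = $61028.7945

$61028.79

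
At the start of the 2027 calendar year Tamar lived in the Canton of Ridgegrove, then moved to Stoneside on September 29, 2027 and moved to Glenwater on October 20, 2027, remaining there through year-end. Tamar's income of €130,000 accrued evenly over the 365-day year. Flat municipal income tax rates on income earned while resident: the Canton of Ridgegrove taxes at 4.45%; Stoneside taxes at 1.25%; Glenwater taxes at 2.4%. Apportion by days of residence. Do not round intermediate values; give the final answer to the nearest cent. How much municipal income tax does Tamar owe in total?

€5,012.66

The Canton of Ridgegrove, January 1 – September 28, 2027: 271 days → €130,000 × 4.45% × 271/365 = €4,295.1644
Stoneside, September 29 – October 19, 2027: 21 days → €130,000 × 1.25% × 21/365 = €93.4932
Glenwater, October 20 – December 31, 2027: 73 days → €130,000 × 2.4% × 73/365 = €624.0000
Total = €5,012.6575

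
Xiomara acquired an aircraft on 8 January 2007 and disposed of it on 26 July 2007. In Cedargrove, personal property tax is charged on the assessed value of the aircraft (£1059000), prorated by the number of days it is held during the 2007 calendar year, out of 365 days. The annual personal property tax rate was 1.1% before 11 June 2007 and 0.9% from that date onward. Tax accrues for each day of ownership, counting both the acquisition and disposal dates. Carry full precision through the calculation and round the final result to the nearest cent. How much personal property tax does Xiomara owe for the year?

£6116.09

8 January – 10 June 2007: 154 days at 1.1% → £1059000 × 1.1% × 154/365 = £4914.9205
11 June – 26 July 2007: 46 days at 0.9% → £1059000 × 0.9% × 46/365 = £1201.1671
Total = £6116.0877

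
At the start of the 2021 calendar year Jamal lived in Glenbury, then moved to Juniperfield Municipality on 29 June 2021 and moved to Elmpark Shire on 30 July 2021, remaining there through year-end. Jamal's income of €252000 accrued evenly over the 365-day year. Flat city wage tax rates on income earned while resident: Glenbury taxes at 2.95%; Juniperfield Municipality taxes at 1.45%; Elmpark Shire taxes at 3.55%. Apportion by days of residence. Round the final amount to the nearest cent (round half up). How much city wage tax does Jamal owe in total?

Glenbury, 1 January – 28 June 2021: 179 days → €252000 × 2.95% × 179/365 = €3645.7151
Juniperfield Municipality, 29 June – 29 July 2021: 31 days → €252000 × 1.45% × 31/365 = €310.3397
Elmpark Shire, 30 July – 31 December 2021: 155 days → €252000 × 3.55% × 155/365 = €3798.9863
Total = €7755.0411

€7755.04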